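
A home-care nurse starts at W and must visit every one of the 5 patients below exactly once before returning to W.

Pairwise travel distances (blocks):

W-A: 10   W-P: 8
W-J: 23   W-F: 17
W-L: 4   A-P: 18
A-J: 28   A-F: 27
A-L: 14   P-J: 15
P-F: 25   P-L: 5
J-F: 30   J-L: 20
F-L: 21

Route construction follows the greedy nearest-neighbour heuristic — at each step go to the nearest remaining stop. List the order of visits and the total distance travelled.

Total distance 96 blocks via the nearest-neighbour route W → L → P → J → A → F → W.

From W: distances to unvisited — L=4, P=8, A=10, F=17, J=23. Nearest is L (4).
From L: distances to unvisited — P=5, A=14, J=20, F=21. Nearest is P (5).
From P: distances to unvisited — J=15, A=18, F=25. Nearest is J (15).
From J: distances to unvisited — A=28, F=30. Nearest is A (28).
From A: distances to unvisited — F=27. Nearest is F (27).
Return F→W: 17.
Total = 4 + 5 + 15 + 28 + 27 + 17 = 96.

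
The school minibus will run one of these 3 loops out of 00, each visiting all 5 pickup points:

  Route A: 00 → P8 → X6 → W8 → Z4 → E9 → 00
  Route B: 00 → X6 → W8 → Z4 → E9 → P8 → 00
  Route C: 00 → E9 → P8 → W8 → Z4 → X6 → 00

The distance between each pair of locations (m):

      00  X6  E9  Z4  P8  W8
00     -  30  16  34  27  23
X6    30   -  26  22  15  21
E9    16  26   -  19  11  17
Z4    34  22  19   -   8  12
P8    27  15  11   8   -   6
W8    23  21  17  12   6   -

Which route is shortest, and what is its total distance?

Route A: 27 + 15 + 21 + 12 + 19 + 16 = 110
Route B: 30 + 21 + 12 + 19 + 11 + 27 = 120
Route C: 16 + 11 + 6 + 12 + 22 + 30 = 97

97 m — Route C is the shortest.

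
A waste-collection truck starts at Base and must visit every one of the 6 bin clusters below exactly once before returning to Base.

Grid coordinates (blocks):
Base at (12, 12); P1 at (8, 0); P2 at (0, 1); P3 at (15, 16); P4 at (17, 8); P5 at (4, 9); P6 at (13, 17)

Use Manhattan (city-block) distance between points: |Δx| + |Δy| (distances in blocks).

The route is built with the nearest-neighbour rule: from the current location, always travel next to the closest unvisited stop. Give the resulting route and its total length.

Nearest-neighbour total = 70 blocks; route Base → P6 → P3 → P4 → P5 → P2 → P1 → Base.

Base → [P6:6 / P3:7 / P4:9 / P5:11 / P1:16 / P2:23] → P6 (6)
P6 → [P3:3 / P4:13 / P5:17 / P1:22 / P2:29] → P3 (3)
P3 → [P4:10 / P5:18 / P1:23 / P2:30] → P4 (10)
P4 → [P5:14 / P1:17 / P2:24] → P5 (14)
P5 → [P2:12 / P1:13] → P2 (12)
P2 → [P1:9] → P1 (9)
Return P1→Base: 16.
Total = 6 + 3 + 10 + 14 + 12 + 9 + 16 = 70.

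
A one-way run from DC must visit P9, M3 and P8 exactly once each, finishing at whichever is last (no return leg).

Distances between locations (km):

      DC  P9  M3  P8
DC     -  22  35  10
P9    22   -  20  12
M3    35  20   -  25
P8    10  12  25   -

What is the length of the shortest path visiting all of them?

There are 3! = 6 possible orderings.
DC→P9→M3→P8: 22+20+25 = 67
DC→P9→P8→M3: 22+12+25 = 59
DC→M3→P9→P8: 35+20+12 = 67
DC→M3→P8→P9: 35+25+12 = 72
DC→P8→P9→M3: 10+12+20 = 42
DC→P8→M3→P9: 10+25+20 = 55
The minimum is 42.
One shortest path: DC → P8 → P9 → M3.

42 km — the minimum one-way total.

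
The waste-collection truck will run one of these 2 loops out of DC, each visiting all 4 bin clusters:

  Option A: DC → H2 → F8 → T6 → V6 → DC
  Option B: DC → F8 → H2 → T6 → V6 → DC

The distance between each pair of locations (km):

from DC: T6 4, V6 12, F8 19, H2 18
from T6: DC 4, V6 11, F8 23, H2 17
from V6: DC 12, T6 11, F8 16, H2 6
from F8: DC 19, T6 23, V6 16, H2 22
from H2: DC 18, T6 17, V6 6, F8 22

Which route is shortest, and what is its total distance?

Option A: 18 + 22 + 23 + 11 + 12 = 86
Option B: 19 + 22 + 17 + 11 + 12 = 81

81 km — Option B is the shortest.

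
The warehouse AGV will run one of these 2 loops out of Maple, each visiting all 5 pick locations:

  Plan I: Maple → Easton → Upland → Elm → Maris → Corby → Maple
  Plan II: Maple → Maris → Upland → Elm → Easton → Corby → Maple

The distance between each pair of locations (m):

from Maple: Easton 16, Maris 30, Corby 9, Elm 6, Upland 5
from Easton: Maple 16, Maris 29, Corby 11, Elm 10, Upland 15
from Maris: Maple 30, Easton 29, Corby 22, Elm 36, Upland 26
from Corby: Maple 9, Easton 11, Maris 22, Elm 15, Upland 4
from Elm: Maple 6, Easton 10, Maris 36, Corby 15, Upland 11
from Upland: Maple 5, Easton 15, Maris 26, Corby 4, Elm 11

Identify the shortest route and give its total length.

Plan I: 16 + 15 + 11 + 36 + 22 + 9 = 109
Plan II: 30 + 26 + 11 + 10 + 11 + 9 = 97

Shortest is Plan II, total 97 m.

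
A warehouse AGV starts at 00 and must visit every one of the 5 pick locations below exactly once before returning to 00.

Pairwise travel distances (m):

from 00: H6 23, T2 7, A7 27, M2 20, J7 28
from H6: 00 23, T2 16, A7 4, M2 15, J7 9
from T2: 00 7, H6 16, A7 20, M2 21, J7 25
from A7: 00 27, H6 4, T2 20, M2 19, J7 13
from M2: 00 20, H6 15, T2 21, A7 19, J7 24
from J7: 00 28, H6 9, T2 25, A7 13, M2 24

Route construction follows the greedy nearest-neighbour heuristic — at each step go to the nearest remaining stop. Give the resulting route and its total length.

00 → [T2:7 / M2:20 / H6:23 / A7:27 / J7:28] → T2 (7)
T2 → [H6:16 / A7:20 / M2:21 / J7:25] → H6 (16)
H6 → [A7:4 / J7:9 / M2:15] → A7 (4)
A7 → [J7:13 / M2:19] → J7 (13)
J7 → [M2:24] → M2 (24)
Return M2→00: 20.
Total = 7 + 16 + 4 + 13 + 24 + 20 = 84.

Total distance 84 m via the nearest-neighbour route 00 → T2 → H6 → A7 → J7 → M2 → 00.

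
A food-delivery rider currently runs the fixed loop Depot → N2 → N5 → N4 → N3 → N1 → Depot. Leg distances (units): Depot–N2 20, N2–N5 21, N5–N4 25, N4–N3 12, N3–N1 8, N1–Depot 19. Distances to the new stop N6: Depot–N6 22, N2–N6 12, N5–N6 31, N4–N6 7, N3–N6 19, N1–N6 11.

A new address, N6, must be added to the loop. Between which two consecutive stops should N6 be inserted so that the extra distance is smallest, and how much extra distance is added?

Adding 13 by placing N6 on the N5–N4 leg.

Insertion cost between consecutive stops i–j is d(i,N6) + d(N6,j) − d(i,j):
  between Depot and N2: 22 + 12 − 20 = 14
  between N2 and N5: 12 + 31 − 21 = 22
  between N5 and N4: 31 + 7 − 25 = 13
  between N4 and N3: 7 + 19 − 12 = 14
  between N3 and N1: 19 + 11 − 8 = 22
  between N1 and Depot: 11 + 22 − 19 = 14
Cheapest insertion is between N5 and N4, adding 13.
New total = 105 + 13 = 118.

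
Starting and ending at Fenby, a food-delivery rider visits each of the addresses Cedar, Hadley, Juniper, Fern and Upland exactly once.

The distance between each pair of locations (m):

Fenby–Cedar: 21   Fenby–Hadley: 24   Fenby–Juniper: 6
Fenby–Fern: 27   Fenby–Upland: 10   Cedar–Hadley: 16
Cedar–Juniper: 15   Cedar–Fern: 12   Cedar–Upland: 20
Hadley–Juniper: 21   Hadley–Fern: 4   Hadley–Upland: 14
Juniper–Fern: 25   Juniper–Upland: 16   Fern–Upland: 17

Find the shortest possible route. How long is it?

Minimum total distance: 61 m.

Fenby-Cedar-Hadley-Juniper-Fern-Upland-Fenby: 21+16+21+25+17+10 = 110
Fenby-Cedar-Hadley-Juniper-Upland-Fern-Fenby: 21+16+21+16+17+27 = 118
Fenby-Cedar-Hadley-Fern-Juniper-Upland-Fenby: 21+16+4+25+16+10 = 92
Fenby-Cedar-Hadley-Fern-Upland-Juniper-Fenby: 21+16+4+17+16+6 = 80
Fenby-Cedar-Hadley-Upland-Juniper-Fern-Fenby: 21+16+14+16+25+27 = 119
Fenby-Cedar-Hadley-Upland-Fern-Juniper-Fenby: 21+16+14+17+25+6 = 99
Fenby-Cedar-Juniper-Hadley-Fern-Upland-Fenby: 21+15+21+4+17+10 = 88
Fenby-Cedar-Juniper-Hadley-Upland-Fern-Fenby: 21+15+21+14+17+27 = 115
Fenby-Cedar-Juniper-Fern-Hadley-Upland-Fenby: 21+15+25+4+14+10 = 89
Fenby-Cedar-Juniper-Fern-Upland-Hadley-Fenby: 21+15+25+17+14+24 = 116
Fenby-Cedar-Juniper-Upland-Hadley-Fern-Fenby: 21+15+16+14+4+27 = 97
Fenby-Cedar-Juniper-Upland-Fern-Hadley-Fenby: 21+15+16+17+4+24 = 97
Fenby-Cedar-Fern-Hadley-Juniper-Upland-Fenby: 21+12+4+21+16+10 = 84
Fenby-Cedar-Fern-Hadley-Upland-Juniper-Fenby: 21+12+4+14+16+6 = 73
… (46 more)
Fenby-Juniper-Cedar-Fern-Hadley-Upland-Fenby: 6+15+12+4+14+10 = 61  ← best
The minimum is 61.
One optimal route: Fenby → Juniper → Cedar → Fern → Hadley → Upland → Fenby (or its reverse).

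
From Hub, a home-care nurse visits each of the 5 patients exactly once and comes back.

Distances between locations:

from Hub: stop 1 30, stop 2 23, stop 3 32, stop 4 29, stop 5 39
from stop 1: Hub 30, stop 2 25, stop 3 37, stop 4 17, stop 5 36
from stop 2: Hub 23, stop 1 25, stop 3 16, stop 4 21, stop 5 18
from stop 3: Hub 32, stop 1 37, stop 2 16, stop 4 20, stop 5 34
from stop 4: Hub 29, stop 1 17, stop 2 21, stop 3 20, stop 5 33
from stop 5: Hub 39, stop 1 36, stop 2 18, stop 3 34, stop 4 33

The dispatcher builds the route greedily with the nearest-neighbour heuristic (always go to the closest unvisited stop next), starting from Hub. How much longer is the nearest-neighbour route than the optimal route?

Excess over optimum: 11.

From Hub: stop 2=23, stop 4=29, stop 1=30, stop 3=32, stop 5=39 → choose stop 2 (23).
From stop 2: stop 3=16, stop 5=18, stop 4=21, stop 1=25 → choose stop 3 (16).
From stop 3: stop 4=20, stop 5=34, stop 1=37 → choose stop 4 (20).
From stop 4: stop 1=17, stop 5=33 → choose stop 1 (17).
From stop 1: stop 5=36 → choose stop 5 (36).
NN route Hub → stop 2 → stop 3 → stop 4 → stop 1 → stop 5 → Hub costs 151.
Optimal: Hub → stop 1 → stop 4 → stop 3 → stop 2 → stop 5 → Hub costs 140 (by enumerating all 60 distinct tours).
Excess = 151 − 140 = 11.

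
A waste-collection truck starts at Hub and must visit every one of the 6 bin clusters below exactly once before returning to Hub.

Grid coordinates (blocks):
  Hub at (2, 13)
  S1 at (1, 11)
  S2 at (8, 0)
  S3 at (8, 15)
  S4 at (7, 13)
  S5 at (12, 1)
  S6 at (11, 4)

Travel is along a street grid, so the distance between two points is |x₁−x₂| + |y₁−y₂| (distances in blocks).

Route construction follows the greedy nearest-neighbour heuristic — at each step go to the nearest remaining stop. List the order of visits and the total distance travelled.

56 blocks along Hub → S1 → S4 → S3 → S6 → S5 → S2 → Hub.

Hub → [S1:3 / S4:5 / S3:8 / S6:18 / S2:19 / S5:22] → S1 (3)
S1 → [S4:8 / S3:11 / S6:17 / S2:18 / S5:21] → S4 (8)
S4 → [S3:3 / S6:13 / S2:14 / S5:17] → S3 (3)
S3 → [S6:14 / S2:15 / S5:18] → S6 (14)
S6 → [S5:4 / S2:7] → S5 (4)
S5 → [S2:5] → S2 (5)
Return S2→Hub: 19.
Total = 3 + 8 + 3 + 14 + 4 + 5 + 19 = 56.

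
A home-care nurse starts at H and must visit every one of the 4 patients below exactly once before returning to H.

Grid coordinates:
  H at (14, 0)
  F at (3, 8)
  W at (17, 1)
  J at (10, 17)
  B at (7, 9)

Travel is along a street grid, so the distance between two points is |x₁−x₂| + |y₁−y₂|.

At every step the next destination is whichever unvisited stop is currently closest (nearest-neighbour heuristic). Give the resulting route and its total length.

H → [W:4 / B:16 / F:19 / J:21] → W (4)
W → [B:18 / F:21 / J:23] → B (18)
B → [F:5 / J:11] → F (5)
F → [J:16] → J (16)
Return J→H: 21.
Total = 4 + 18 + 5 + 16 + 21 = 64.

Nearest-neighbour total = 64; route H → W → B → F → J → H.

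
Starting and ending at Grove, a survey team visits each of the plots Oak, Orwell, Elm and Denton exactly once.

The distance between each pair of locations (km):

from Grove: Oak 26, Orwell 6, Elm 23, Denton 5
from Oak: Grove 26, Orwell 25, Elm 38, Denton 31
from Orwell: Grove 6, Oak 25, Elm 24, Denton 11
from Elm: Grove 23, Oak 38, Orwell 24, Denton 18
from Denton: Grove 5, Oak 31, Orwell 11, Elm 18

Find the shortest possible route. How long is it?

There are 12 distinct closed tours to check (reversals are equivalent).
Grove-Oak-Orwell-Elm-Denton-Grove: 26+25+24+18+5 = 98
Grove-Oak-Orwell-Denton-Elm-Grove: 26+25+11+18+23 = 103
Grove-Oak-Elm-Orwell-Denton-Grove: 26+38+24+11+5 = 104
Grove-Oak-Elm-Denton-Orwell-Grove: 26+38+18+11+6 = 99
Grove-Oak-Denton-Orwell-Elm-Grove: 26+31+11+24+23 = 115
Grove-Oak-Denton-Elm-Orwell-Grove: 26+31+18+24+6 = 105
Grove-Orwell-Oak-Elm-Denton-Grove: 6+25+38+18+5 = 92
Grove-Orwell-Oak-Denton-Elm-Grove: 6+25+31+18+23 = 103
Grove-Orwell-Elm-Oak-Denton-Grove: 6+24+38+31+5 = 104
Grove-Orwell-Denton-Oak-Elm-Grove: 6+11+31+38+23 = 109
Grove-Elm-Oak-Orwell-Denton-Grove: 23+38+25+11+5 = 102
Grove-Elm-Orwell-Oak-Denton-Grove: 23+24+25+31+5 = 108
The minimum is 92.
One optimal route: Grove → Orwell → Oak → Elm → Denton → Grove (or its reverse).

Shortest round trip = 92 km.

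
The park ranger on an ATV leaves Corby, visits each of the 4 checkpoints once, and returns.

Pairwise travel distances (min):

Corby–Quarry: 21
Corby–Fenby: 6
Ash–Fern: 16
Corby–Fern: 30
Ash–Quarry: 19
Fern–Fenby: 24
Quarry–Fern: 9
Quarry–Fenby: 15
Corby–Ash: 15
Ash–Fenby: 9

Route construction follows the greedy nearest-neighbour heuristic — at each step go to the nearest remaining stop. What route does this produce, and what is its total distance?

Total distance 61 min via the nearest-neighbour route Corby → Fenby → Ash → Fern → Quarry → Corby.

From Corby: distances to unvisited — Fenby=6, Ash=15, Quarry=21, Fern=30. Nearest is Fenby (6).
From Fenby: distances to unvisited — Ash=9, Quarry=15, Fern=24. Nearest is Ash (9).
From Ash: distances to unvisited — Fern=16, Quarry=19. Nearest is Fern (16).
From Fern: distances to unvisited — Quarry=9. Nearest is Quarry (9).
Return Quarry→Corby: 21.
Total = 6 + 9 + 16 + 9 + 21 = 61.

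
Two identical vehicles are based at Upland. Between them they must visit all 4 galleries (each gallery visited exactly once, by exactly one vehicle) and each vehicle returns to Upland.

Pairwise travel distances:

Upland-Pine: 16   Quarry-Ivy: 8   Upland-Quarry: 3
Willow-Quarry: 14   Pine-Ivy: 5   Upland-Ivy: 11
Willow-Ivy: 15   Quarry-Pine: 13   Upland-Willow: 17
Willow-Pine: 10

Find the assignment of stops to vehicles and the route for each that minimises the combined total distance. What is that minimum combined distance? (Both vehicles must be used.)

Try each way of splitting the stops between the two vehicles (each non-empty) and, for each split, find the best tour for each vehicle:
  {Willow} + {Quarry, Pine, Ivy}: 34 + 32 = 66
  {Quarry} + {Willow, Pine, Ivy}: 6 + 43 = 49
  {Willow, Quarry} + {Pine, Ivy}: 34 + 32 = 66
  {Pine} + {Willow, Quarry, Ivy}: 32 + 43 = 75
  {Willow, Pine} + {Quarry, Ivy}: 43 + 22 = 65
  {Quarry, Pine} + {Willow, Ivy}: 32 + 43 = 75
  … (7 splits in total)
Best: vehicle 1 Upland → Quarry → Upland = 6; vehicle 2 Upland → Willow → Pine → Ivy → Upland = 43; combined 49.

Minimum combined distance: 49.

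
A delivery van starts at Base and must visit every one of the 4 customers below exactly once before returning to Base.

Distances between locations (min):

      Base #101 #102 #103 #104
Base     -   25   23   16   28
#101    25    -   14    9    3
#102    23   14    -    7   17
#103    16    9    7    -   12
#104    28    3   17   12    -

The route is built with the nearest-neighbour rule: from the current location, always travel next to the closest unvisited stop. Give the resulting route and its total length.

Base → [#103:16 / #102:23 / #101:25 / #104:28] → #103 (16)
#103 → [#102:7 / #101:9 / #104:12] → #102 (7)
#102 → [#101:14 / #104:17] → #101 (14)
#101 → [#104:3] → #104 (3)
Return #104→Base: 28.
Total = 16 + 7 + 14 + 3 + 28 = 68.

Total distance 68 min via the nearest-neighbour route Base → #103 → #102 → #101 → #104 → Base.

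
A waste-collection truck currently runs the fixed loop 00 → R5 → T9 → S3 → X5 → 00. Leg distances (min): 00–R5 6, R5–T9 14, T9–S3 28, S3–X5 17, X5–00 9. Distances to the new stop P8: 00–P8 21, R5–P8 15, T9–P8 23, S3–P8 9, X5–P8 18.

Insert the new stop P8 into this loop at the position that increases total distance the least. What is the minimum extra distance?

Minimum extra distance: 4 min, inserting P8 between T9 and S3.

Insertion cost between consecutive stops i–j is d(i,P8) + d(P8,j) − d(i,j):
  between 00 and R5: 21 + 15 − 6 = 30
  between R5 and T9: 15 + 23 − 14 = 24
  between T9 and S3: 23 + 9 − 28 = 4
  between S3 and X5: 9 + 18 − 17 = 10
  between X5 and 00: 18 + 21 − 9 = 30
Cheapest insertion is between T9 and S3, adding 4.
New total = 74 + 4 = 78.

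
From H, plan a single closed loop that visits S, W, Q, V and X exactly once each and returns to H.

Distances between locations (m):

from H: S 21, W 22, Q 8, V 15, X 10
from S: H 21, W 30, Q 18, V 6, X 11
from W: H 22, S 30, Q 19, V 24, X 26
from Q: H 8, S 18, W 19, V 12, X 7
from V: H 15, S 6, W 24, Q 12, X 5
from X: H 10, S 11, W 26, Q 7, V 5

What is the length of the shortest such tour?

H - S - W - Q - V - X - H: 21+30+19+12+5+10 = 97
H - S - W - Q - X - V - H: 21+30+19+7+5+15 = 97
H - S - W - V - Q - X - H: 21+30+24+12+7+10 = 104
H - S - W - V - X - Q - H: 21+30+24+5+7+8 = 95
H - S - W - X - Q - V - H: 21+30+26+7+12+15 = 111
H - S - W - X - V - Q - H: 21+30+26+5+12+8 = 102
H - S - Q - W - V - X - H: 21+18+19+24+5+10 = 97
H - S - Q - W - X - V - H: 21+18+19+26+5+15 = 104
H - S - Q - V - W - X - H: 21+18+12+24+26+10 = 111
H - S - Q - V - X - W - H: 21+18+12+5+26+22 = 104
H - S - Q - X - W - V - H: 21+18+7+26+24+15 = 111
H - S - Q - X - V - W - H: 21+18+7+5+24+22 = 97
H - S - V - W - Q - X - H: 21+6+24+19+7+10 = 87
H - S - V - W - X - Q - H: 21+6+24+26+7+8 = 92
… (46 more)
H - W - S - V - X - Q - H: 22+30+6+5+7+8 = 78  ← best
The minimum is 78.
One optimal route: H → W → S → V → X → Q → H (or its reverse).

78 m — the shortest possible round trip.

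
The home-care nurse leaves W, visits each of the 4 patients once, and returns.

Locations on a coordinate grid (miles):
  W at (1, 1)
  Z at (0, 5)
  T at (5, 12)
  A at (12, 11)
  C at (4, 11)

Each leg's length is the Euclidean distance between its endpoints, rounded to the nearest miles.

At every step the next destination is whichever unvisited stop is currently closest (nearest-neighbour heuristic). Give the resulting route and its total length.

Total distance 34 miles via the nearest-neighbour route W → Z → C → T → A → W.

W → [Z:4 / C:10 / T:12 / A:15] → Z (4)
Z → [C:7 / T:9 / A:13] → C (7)
C → [T:1 / A:8] → T (1)
T → [A:7] → A (7)
Return A→W: 15.
Total = 4 + 7 + 1 + 7 + 15 = 34.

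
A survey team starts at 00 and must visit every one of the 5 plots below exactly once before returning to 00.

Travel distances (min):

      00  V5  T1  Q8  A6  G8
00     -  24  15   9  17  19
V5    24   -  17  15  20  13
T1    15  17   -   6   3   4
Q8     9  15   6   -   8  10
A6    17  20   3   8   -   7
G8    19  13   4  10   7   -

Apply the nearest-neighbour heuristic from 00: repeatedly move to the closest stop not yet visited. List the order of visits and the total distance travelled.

Total distance 62 min via the nearest-neighbour route 00 → Q8 → T1 → A6 → G8 → V5 → 00.

At 00 the remaining stops are Q8 9, T1 15, A6 17, G8 19, V5 24; go to Q8.
At Q8 the remaining stops are T1 6, A6 8, G8 10, V5 15; go to T1.
At T1 the remaining stops are A6 3, G8 4, V5 17; go to A6.
At A6 the remaining stops are G8 7, V5 20; go to G8.
At G8 the remaining stops are V5 13; go to V5.
Return V5→00: 24.
Total = 9 + 6 + 3 + 7 + 13 + 24 = 62.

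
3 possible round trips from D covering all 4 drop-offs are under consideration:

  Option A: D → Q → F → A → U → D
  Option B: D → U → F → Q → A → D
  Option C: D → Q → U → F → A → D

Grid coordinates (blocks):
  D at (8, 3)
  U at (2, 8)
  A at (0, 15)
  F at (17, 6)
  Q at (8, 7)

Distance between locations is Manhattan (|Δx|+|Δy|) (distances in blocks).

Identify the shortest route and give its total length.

Shortest is Option A, total 60 blocks.

Option A: 4 + 10 + 26 + 9 + 11 = 60
Option B: 11 + 17 + 10 + 16 + 20 = 74
Option C: 4 + 7 + 17 + 26 + 20 = 74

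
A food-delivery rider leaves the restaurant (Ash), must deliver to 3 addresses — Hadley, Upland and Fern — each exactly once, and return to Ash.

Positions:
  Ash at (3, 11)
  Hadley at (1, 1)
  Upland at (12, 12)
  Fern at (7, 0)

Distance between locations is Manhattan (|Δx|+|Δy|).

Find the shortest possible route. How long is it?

Minimum total distance: 46.

With 3 stops there are 3!/2 = 3 distinct round trips (a route and its reverse cost the same).
Ash-Hadley-Upland-Fern-Ash: 12+22+17+15 = 66
Ash-Hadley-Fern-Upland-Ash: 12+7+17+10 = 46
Ash-Upland-Hadley-Fern-Ash: 10+22+7+15 = 54
The minimum is 46.
One optimal route: Ash → Hadley → Fern → Upland → Ash (or its reverse).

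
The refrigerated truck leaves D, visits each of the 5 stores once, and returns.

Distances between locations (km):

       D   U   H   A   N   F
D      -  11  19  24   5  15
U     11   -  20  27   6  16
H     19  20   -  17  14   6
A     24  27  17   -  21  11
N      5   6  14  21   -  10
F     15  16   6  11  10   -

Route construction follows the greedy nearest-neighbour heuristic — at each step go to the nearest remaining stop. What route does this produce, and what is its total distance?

74 km along D → N → U → F → H → A → D.

D → [N:5 / U:11 / F:15 / H:19 / A:24] → N (5)
N → [U:6 / F:10 / H:14 / A:21] → U (6)
U → [F:16 / H:20 / A:27] → F (16)
F → [H:6 / A:11] → H (6)
H → [A:17] → A (17)
Return A→D: 24.
Total = 5 + 6 + 16 + 6 + 17 + 24 = 74.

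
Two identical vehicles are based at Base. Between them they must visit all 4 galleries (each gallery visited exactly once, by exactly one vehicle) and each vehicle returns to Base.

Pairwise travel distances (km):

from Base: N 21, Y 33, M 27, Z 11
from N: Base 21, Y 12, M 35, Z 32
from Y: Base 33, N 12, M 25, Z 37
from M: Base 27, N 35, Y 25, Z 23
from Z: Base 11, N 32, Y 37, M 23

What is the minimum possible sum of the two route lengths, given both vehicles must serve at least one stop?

107 km — the smallest possible combined total.

Check every non-empty split of the stops between the two vehicles; for each half take its own optimal tour:
  {N} + {Y, M, Z}: 42 + 92 = 134
  {Y} + {N, M, Z}: 66 + 90 = 156
  {N, Y} + {M, Z}: 66 + 61 = 127
  {M} + {N, Y, Z}: 54 + 81 = 135
  {N, M} + {Y, Z}: 83 + 81 = 164
  {Y, M} + {N, Z}: 85 + 64 = 149
  … (7 splits in total)
  {N, Y, M} + {Z}: 85 + 22 = 107  ← best
Best: vehicle 1 Base → N → Y → M → Base = 85; vehicle 2 Base → Z → Base = 22; combined 107.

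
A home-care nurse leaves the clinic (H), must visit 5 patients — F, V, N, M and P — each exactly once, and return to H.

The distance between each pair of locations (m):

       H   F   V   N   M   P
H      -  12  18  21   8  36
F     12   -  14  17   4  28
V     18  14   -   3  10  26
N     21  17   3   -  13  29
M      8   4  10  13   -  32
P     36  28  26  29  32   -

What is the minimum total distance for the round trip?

90 m — the shortest possible round trip.

With 5 stops there are 5!/2 = 60 distinct round trips (a route and its reverse cost the same).
H - F - V - N - M - P - H: 12+14+3+13+32+36 = 110
H - F - V - N - P - M - H: 12+14+3+29+32+8 = 98
H - F - V - M - N - P - H: 12+14+10+13+29+36 = 114
H - F - V - M - P - N - H: 12+14+10+32+29+21 = 118
H - F - V - P - N - M - H: 12+14+26+29+13+8 = 102
H - F - V - P - M - N - H: 12+14+26+32+13+21 = 118
H - F - N - V - M - P - H: 12+17+3+10+32+36 = 110
H - F - N - V - P - M - H: 12+17+3+26+32+8 = 98
H - F - N - M - V - P - H: 12+17+13+10+26+36 = 114
H - F - N - M - P - V - H: 12+17+13+32+26+18 = 118
H - F - N - P - V - M - H: 12+17+29+26+10+8 = 102
H - F - N - P - M - V - H: 12+17+29+32+10+18 = 118
H - F - M - V - N - P - H: 12+4+10+3+29+36 = 94
H - F - M - V - P - N - H: 12+4+10+26+29+21 = 102
… (46 more)
H - F - P - V - N - M - H: 12+28+26+3+13+8 = 90  ← best
The minimum is 90.
One optimal route: H → F → P → V → N → M → H (or its reverse).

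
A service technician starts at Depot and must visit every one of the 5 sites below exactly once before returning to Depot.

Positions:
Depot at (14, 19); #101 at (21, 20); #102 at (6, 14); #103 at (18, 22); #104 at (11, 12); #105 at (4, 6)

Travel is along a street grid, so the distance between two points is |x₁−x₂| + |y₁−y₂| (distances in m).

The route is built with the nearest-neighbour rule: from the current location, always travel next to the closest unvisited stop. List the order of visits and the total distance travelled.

Depot → [#103:7 / #101:8 / #104:10 / #102:13 / #105:23] → #103 (7)
#103 → [#101:5 / #104:17 / #102:20 / #105:30] → #101 (5)
#101 → [#104:18 / #102:21 / #105:31] → #104 (18)
#104 → [#102:7 / #105:13] → #102 (7)
#102 → [#105:10] → #105 (10)
Return #105→Depot: 23.
Total = 7 + 5 + 18 + 7 + 10 + 23 = 70.

Nearest-neighbour total = 70 m; route Depot → #103 → #101 → #104 → #102 → #105 → Depot.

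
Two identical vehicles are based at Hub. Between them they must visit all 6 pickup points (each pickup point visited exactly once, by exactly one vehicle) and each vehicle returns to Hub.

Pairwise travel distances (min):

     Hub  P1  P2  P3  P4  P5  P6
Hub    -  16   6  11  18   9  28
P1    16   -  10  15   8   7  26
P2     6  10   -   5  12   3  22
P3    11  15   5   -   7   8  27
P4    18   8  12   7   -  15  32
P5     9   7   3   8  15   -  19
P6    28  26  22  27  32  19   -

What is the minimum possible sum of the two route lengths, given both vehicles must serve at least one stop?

Try each way of splitting the stops between the two vehicles (each non-empty) and, for each split, find the best tour for each vehicle:
  {P1} + {P2, P3, P4, P5, P6}: 32 + 78 = 110
  {P2} + {P1, P3, P4, P5, P6}: 12 + 80 = 92
  {P1, P2} + {P3, P4, P5, P6}: 32 + 78 = 110
  {P3} + {P1, P2, P4, P5, P6}: 22 + 80 = 102
  {P1, P3} + {P2, P4, P5, P6}: 42 + 78 = 120
  {P2, P3} + {P1, P4, P5, P6}: 22 + 80 = 102
  … (31 splits in total)
Best: vehicle 1 Hub → P2 → Hub = 12; vehicle 2 Hub → P3 → P4 → P1 → P5 → P6 → Hub = 80; combined 92.

92 min — the smallest possible combined total.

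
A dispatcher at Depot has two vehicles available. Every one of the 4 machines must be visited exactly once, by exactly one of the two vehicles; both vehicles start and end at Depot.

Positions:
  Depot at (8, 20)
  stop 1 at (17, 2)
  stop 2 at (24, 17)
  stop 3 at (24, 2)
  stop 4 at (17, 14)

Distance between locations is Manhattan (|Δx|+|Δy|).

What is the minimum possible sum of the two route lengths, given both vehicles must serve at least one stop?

98 — the smallest possible combined total.

There are 2^3 − 1 = 7 ways to divide the 4 stops into two non-empty groups. For each, the best each vehicle can do is its own shortest tour through its group:
  {stop 1} + {stop 2, stop 3, stop 4}: 54 + 68 = 122
  {stop 2} + {stop 1, stop 3, stop 4}: 38 + 68 = 106
  {stop 1, stop 2} + {stop 3, stop 4}: 68 + 68 = 136
  {stop 3} + {stop 1, stop 2, stop 4}: 68 + 68 = 136
  {stop 1, stop 3} + {stop 2, stop 4}: 68 + 44 = 112
  {stop 2, stop 3} + {stop 1, stop 4}: 68 + 54 = 122
  … (7 splits in total)
  {stop 1, stop 2, stop 3} + {stop 4}: 68 + 30 = 98  ← best
Best: vehicle 1 Depot → stop 1 → stop 3 → stop 2 → Depot = 68; vehicle 2 Depot → stop 4 → Depot = 30; combined 98.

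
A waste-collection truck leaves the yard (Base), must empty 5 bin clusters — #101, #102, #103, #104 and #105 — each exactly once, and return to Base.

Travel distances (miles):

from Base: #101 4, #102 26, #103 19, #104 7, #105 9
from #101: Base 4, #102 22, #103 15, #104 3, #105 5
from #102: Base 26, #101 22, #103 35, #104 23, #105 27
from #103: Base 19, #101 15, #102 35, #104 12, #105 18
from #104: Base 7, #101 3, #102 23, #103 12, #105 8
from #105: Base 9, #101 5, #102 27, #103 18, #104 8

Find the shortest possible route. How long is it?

Base-#101-#102-#103-#104-#105-Base: 4+22+35+12+8+9 = 90
Base-#101-#102-#103-#105-#104-Base: 4+22+35+18+8+7 = 94
Base-#101-#102-#104-#103-#105-Base: 4+22+23+12+18+9 = 88
Base-#101-#102-#104-#105-#103-Base: 4+22+23+8+18+19 = 94
Base-#101-#102-#105-#103-#104-Base: 4+22+27+18+12+7 = 90
Base-#101-#102-#105-#104-#103-Base: 4+22+27+8+12+19 = 92
Base-#101-#103-#102-#104-#105-Base: 4+15+35+23+8+9 = 94
Base-#101-#103-#102-#105-#104-Base: 4+15+35+27+8+7 = 96
Base-#101-#103-#104-#102-#105-Base: 4+15+12+23+27+9 = 90
Base-#101-#103-#104-#105-#102-Base: 4+15+12+8+27+26 = 92
Base-#101-#103-#105-#102-#104-Base: 4+15+18+27+23+7 = 94
Base-#101-#103-#105-#104-#102-Base: 4+15+18+8+23+26 = 94
Base-#101-#104-#102-#103-#105-Base: 4+3+23+35+18+9 = 92
Base-#101-#104-#102-#105-#103-Base: 4+3+23+27+18+19 = 94
… (46 more)
The minimum is 88.
One optimal route: Base → #101 → #102 → #104 → #103 → #105 → Base (or its reverse).

Shortest round trip = 88 miles.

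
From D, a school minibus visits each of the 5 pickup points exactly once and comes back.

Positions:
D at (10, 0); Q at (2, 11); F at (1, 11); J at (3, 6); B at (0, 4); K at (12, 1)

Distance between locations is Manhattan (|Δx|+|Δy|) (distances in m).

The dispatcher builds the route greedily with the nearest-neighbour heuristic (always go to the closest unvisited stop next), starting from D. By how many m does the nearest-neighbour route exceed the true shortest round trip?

From D: K=3, J=13, B=14, Q=19, F=20 → choose K (3).
From K: J=14, B=15, Q=20, F=21 → choose J (14).
From J: B=5, Q=6, F=7 → choose B (5).
From B: F=8, Q=9 → choose F (8).
From F: Q=1 → choose Q (1).
NN route D → K → J → B → F → Q → D costs 50.
Optimal: D → J → Q → F → B → K → D costs 46 (by enumerating all 60 distinct tours).
Excess = 50 − 46 = 4.

The nearest-neighbour route is 4 m longer than optimal.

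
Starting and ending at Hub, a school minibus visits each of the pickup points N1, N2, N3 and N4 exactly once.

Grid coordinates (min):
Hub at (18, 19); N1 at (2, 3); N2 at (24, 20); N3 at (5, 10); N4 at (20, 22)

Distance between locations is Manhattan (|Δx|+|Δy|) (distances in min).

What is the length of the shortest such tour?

Hub - N1 - N2 - N3 - N4 - Hub: 32+39+29+27+5 = 132
Hub - N1 - N2 - N4 - N3 - Hub: 32+39+6+27+22 = 126
Hub - N1 - N3 - N2 - N4 - Hub: 32+10+29+6+5 = 82
Hub - N1 - N3 - N4 - N2 - Hub: 32+10+27+6+7 = 82
Hub - N1 - N4 - N2 - N3 - Hub: 32+37+6+29+22 = 126
Hub - N1 - N4 - N3 - N2 - Hub: 32+37+27+29+7 = 132
Hub - N2 - N1 - N3 - N4 - Hub: 7+39+10+27+5 = 88
Hub - N2 - N1 - N4 - N3 - Hub: 7+39+37+27+22 = 132
Hub - N2 - N3 - N1 - N4 - Hub: 7+29+10+37+5 = 88
Hub - N2 - N4 - N1 - N3 - Hub: 7+6+37+10+22 = 82
Hub - N3 - N1 - N2 - N4 - Hub: 22+10+39+6+5 = 82
Hub - N3 - N2 - N1 - N4 - Hub: 22+29+39+37+5 = 132
The minimum is 82.
One optimal route: Hub → N1 → N3 → N2 → N4 → Hub (or its reverse).

Minimum total distance: 82 min.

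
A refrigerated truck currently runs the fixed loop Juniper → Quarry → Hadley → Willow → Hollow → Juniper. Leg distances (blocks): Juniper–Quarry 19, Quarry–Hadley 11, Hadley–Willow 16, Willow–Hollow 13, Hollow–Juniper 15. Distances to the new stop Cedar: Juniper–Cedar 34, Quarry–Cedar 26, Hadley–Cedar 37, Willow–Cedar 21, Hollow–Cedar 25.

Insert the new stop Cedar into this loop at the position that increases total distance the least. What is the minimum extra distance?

Insertion cost between consecutive stops i–j is d(i,Cedar) + d(Cedar,j) − d(i,j):
  between Juniper and Quarry: 34 + 26 − 19 = 41
  between Quarry and Hadley: 26 + 37 − 11 = 52
  between Hadley and Willow: 37 + 21 − 16 = 42
  between Willow and Hollow: 21 + 25 − 13 = 33
  between Hollow and Juniper: 25 + 34 − 15 = 44
Cheapest insertion is between Willow and Hollow, adding 33.
New total = 74 + 33 = 107.

+33 blocks — insert Cedar between Willow and Hollow.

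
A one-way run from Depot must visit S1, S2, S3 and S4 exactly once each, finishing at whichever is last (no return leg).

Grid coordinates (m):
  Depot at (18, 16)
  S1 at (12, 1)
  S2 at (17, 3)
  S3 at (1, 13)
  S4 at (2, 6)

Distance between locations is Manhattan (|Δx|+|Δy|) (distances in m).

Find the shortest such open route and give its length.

There are 4! = 24 possible orderings.
Depot - S1 - S2 - S3 - S4: 21+7+26+8 = 62
Depot - S1 - S2 - S4 - S3: 21+7+18+8 = 54
Depot - S1 - S3 - S2 - S4: 21+23+26+18 = 88
Depot - S1 - S3 - S4 - S2: 21+23+8+18 = 70
Depot - S1 - S4 - S2 - S3: 21+15+18+26 = 80
Depot - S1 - S4 - S3 - S2: 21+15+8+26 = 70
Depot - S2 - S1 - S3 - S4: 14+7+23+8 = 52
Depot - S2 - S1 - S4 - S3: 14+7+15+8 = 44
Depot - S2 - S3 - S1 - S4: 14+26+23+15 = 78
Depot - S2 - S3 - S4 - S1: 14+26+8+15 = 63
Depot - S2 - S4 - S1 - S3: 14+18+15+23 = 70
Depot - S2 - S4 - S3 - S1: 14+18+8+23 = 63
Depot - S3 - S1 - S2 - S4: 20+23+7+18 = 68
Depot - S3 - S1 - S4 - S2: 20+23+15+18 = 76
… (10 more)
The minimum is 44.
One shortest path: Depot → S2 → S1 → S4 → S3.

44 m — the minimum one-way total.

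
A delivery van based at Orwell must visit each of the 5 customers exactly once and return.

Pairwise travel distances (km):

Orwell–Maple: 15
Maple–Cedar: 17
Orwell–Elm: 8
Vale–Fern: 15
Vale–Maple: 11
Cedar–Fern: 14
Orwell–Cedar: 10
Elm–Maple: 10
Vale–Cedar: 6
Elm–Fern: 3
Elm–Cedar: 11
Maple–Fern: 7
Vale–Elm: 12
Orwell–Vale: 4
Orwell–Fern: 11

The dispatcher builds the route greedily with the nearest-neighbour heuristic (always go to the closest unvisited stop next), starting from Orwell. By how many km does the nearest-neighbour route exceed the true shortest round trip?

From Orwell: Vale=4, Elm=8, Cedar=10, Fern=11, Maple=15 → choose Vale (4).
From Vale: Cedar=6, Maple=11, Elm=12, Fern=15 → choose Cedar (6).
From Cedar: Elm=11, Fern=14, Maple=17 → choose Elm (11).
From Elm: Fern=3, Maple=10 → choose Fern (3).
From Fern: Maple=7 → choose Maple (7).
NN route Orwell → Vale → Cedar → Elm → Fern → Maple → Orwell costs 46.
Optimal: Orwell → Vale → Cedar → Maple → Fern → Elm → Orwell costs 45 (by enumerating all 60 distinct tours).
Excess = 46 − 45 = 1.

Excess over optimum: 1 km.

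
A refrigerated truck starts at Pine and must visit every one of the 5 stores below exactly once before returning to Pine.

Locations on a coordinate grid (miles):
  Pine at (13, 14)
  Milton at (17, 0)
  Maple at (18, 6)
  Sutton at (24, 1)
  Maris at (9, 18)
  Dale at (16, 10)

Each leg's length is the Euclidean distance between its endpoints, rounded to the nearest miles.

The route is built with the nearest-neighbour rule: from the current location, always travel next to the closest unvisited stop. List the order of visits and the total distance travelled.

At Pine the remaining stops are Dale 5, Maris 6, Maple 9, Milton 15, Sutton 17; go to Dale.
At Dale the remaining stops are Maple 4, Milton 10, Maris 11, Sutton 12; go to Maple.
At Maple the remaining stops are Milton 6, Sutton 8, Maris 15; go to Milton.
At Milton the remaining stops are Sutton 7, Maris 20; go to Sutton.
At Sutton the remaining stops are Maris 23; go to Maris.
Return Maris→Pine: 6.
Total = 5 + 4 + 6 + 7 + 23 + 6 = 51.

Total distance 51 miles via the nearest-neighbour route Pine → Dale → Maple → Milton → Sutton → Maris → Pine.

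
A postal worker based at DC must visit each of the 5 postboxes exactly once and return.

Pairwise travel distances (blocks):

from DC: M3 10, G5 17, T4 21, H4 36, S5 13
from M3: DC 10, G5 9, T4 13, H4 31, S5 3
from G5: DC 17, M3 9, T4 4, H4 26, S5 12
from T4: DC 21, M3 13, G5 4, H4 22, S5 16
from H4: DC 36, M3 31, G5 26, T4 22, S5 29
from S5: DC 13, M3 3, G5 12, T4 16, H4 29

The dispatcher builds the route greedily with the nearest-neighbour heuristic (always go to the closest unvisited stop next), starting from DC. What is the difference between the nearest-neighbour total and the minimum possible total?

Excess over optimum: 2 blocks.

From DC: M3=10, S5=13, G5=17, T4=21, H4=36 → choose M3 (10).
From M3: S5=3, G5=9, T4=13, H4=31 → choose S5 (3).
From S5: G5=12, T4=16, H4=29 → choose G5 (12).
From G5: T4=4, H4=26 → choose T4 (4).
From T4: H4=22 → choose H4 (22).
NN route DC → M3 → S5 → G5 → T4 → H4 → DC costs 87.
Optimal: DC → M3 → S5 → H4 → T4 → G5 → DC costs 85 (by enumerating all 60 distinct tours).
Excess = 87 − 85 = 2.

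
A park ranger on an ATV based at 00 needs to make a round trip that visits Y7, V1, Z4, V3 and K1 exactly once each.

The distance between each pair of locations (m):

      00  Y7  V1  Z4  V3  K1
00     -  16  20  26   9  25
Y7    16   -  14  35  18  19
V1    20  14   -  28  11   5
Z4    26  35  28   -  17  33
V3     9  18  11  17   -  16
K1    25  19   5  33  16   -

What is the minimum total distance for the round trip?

There are 60 distinct closed tours to check (reversals are equivalent).
00-Y7-V1-Z4-V3-K1-00: 16+14+28+17+16+25 = 116
00-Y7-V1-Z4-K1-V3-00: 16+14+28+33+16+9 = 116
00-Y7-V1-V3-Z4-K1-00: 16+14+11+17+33+25 = 116
00-Y7-V1-V3-K1-Z4-00: 16+14+11+16+33+26 = 116
00-Y7-V1-K1-Z4-V3-00: 16+14+5+33+17+9 = 94
00-Y7-V1-K1-V3-Z4-00: 16+14+5+16+17+26 = 94
00-Y7-Z4-V1-V3-K1-00: 16+35+28+11+16+25 = 131
00-Y7-Z4-V1-K1-V3-00: 16+35+28+5+16+9 = 109
00-Y7-Z4-V3-V1-K1-00: 16+35+17+11+5+25 = 109
00-Y7-Z4-V3-K1-V1-00: 16+35+17+16+5+20 = 109
00-Y7-Z4-K1-V1-V3-00: 16+35+33+5+11+9 = 109
00-Y7-Z4-K1-V3-V1-00: 16+35+33+16+11+20 = 131
00-Y7-V3-V1-Z4-K1-00: 16+18+11+28+33+25 = 131
00-Y7-V3-V1-K1-Z4-00: 16+18+11+5+33+26 = 109
… (46 more)
The minimum is 94.
One optimal route: 00 → Y7 → V1 → K1 → Z4 → V3 → 00 (or its reverse).

Minimum total distance: 94 m.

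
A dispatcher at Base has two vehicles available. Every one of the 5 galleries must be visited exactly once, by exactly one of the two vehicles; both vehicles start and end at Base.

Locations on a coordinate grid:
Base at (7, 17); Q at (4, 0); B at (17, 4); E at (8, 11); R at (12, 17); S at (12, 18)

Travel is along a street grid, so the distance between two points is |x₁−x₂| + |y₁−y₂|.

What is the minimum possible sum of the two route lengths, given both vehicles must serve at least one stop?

Minimum combined distance: 72.

There are 2^4 − 1 = 15 ways to divide the 5 stops into two non-empty groups. For each, the best each vehicle can do is its own shortest tour through its group:
  {Q} + {B, E, R, S}: 40 + 48 = 88
  {B} + {Q, E, R, S}: 46 + 52 = 98
  {Q, B} + {E, R, S}: 60 + 24 = 84
  {E} + {Q, B, R, S}: 14 + 62 = 76
  {Q, E} + {B, R, S}: 42 + 48 = 90
  {B, E} + {Q, R, S}: 46 + 52 = 98
  … (15 splits in total)
  {Q, B, E} + {R, S}: 60 + 12 = 72  ← best
Best: vehicle 1 Base → Q → B → E → Base = 60; vehicle 2 Base → R → S → Base = 12; combined 72.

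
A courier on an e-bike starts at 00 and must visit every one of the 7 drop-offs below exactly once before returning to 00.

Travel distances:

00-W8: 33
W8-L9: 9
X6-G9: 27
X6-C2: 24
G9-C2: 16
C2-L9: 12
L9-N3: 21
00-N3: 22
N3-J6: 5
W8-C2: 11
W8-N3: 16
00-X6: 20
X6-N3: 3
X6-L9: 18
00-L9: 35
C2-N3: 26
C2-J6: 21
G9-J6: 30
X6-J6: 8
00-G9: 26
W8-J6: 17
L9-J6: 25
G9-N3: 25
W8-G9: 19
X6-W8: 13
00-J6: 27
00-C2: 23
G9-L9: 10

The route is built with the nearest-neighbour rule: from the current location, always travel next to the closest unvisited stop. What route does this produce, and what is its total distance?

Total distance 103 via the nearest-neighbour route 00 → X6 → N3 → J6 → W8 → L9 → G9 → C2 → 00.

From 00: distances to unvisited — X6=20, N3=22, C2=23, G9=26, J6=27, W8=33, L9=35. Nearest is X6 (20).
From X6: distances to unvisited — N3=3, J6=8, W8=13, L9=18, C2=24, G9=27. Nearest is N3 (3).
From N3: distances to unvisited — J6=5, W8=16, L9=21, G9=25, C2=26. Nearest is J6 (5).
From J6: distances to unvisited — W8=17, C2=21, L9=25, G9=30. Nearest is W8 (17).
From W8: distances to unvisited — L9=9, C2=11, G9=19. Nearest is L9 (9).
From L9: distances to unvisited — G9=10, C2=12. Nearest is G9 (10).
From G9: distances to unvisited — C2=16. Nearest is C2 (16).
Return C2→00: 23.
Total = 20 + 3 + 5 + 17 + 9 + 10 + 16 + 23 = 103.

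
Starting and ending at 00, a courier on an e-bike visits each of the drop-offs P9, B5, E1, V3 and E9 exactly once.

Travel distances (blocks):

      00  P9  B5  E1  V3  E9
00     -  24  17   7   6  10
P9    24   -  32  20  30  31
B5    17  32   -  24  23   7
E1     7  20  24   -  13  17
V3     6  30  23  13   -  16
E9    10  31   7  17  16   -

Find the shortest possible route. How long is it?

Minimum total distance: 88 blocks.

There are 60 distinct closed tours to check (reversals are equivalent).
00 → P9 → B5 → E1 → V3 → E9 → 00: 24+32+24+13+16+10 = 119
00 → P9 → B5 → E1 → E9 → V3 → 00: 24+32+24+17+16+6 = 119
00 → P9 → B5 → V3 → E1 → E9 → 00: 24+32+23+13+17+10 = 119
00 → P9 → B5 → V3 → E9 → E1 → 00: 24+32+23+16+17+7 = 119
00 → P9 → B5 → E9 → E1 → V3 → 00: 24+32+7+17+13+6 = 99
00 → P9 → B5 → E9 → V3 → E1 → 00: 24+32+7+16+13+7 = 99
00 → P9 → E1 → B5 → V3 → E9 → 00: 24+20+24+23+16+10 = 117
00 → P9 → E1 → B5 → E9 → V3 → 00: 24+20+24+7+16+6 = 97
00 → P9 → E1 → V3 → B5 → E9 → 00: 24+20+13+23+7+10 = 97
00 → P9 → E1 → V3 → E9 → B5 → 00: 24+20+13+16+7+17 = 97
00 → P9 → E1 → E9 → B5 → V3 → 00: 24+20+17+7+23+6 = 97
00 → P9 → E1 → E9 → V3 → B5 → 00: 24+20+17+16+23+17 = 117
00 → P9 → V3 → B5 → E1 → E9 → 00: 24+30+23+24+17+10 = 128
00 → P9 → V3 → B5 → E9 → E1 → 00: 24+30+23+7+17+7 = 108
… (46 more)
00 → E1 → P9 → B5 → E9 → V3 → 00: 7+20+32+7+16+6 = 88  ← best
The minimum is 88.
One optimal route: 00 → E1 → P9 → B5 → E9 → V3 → 00 (or its reverse).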